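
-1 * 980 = -980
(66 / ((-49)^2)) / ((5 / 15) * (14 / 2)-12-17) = -99 / 96040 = -0.00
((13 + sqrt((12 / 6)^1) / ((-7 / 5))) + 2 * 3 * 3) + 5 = 34.99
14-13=1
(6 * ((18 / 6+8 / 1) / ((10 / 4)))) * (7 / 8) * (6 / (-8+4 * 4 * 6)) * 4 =63 / 10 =6.30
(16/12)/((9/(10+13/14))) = 34/21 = 1.62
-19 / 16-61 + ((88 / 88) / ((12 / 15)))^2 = -485 / 8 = -60.62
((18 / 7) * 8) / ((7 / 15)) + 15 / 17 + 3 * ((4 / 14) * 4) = 40311 / 833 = 48.39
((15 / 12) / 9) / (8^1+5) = 5 / 468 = 0.01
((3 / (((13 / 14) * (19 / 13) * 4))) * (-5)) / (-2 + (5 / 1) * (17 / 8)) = -0.32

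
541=541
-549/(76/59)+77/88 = -64649/152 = -425.32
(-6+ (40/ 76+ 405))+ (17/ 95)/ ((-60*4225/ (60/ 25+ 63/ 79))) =399.53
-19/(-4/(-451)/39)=-334191/4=-83547.75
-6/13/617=-6/8021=-0.00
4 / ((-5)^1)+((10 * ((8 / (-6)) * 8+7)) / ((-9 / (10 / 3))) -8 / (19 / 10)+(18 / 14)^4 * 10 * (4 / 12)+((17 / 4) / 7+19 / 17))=24377176277 / 1256347260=19.40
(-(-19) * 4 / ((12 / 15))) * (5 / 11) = 475 / 11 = 43.18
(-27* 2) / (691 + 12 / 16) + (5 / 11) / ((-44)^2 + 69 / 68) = -0.08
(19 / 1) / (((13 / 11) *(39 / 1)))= 209 / 507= 0.41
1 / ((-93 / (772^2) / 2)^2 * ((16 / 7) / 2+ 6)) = 4972756995584 / 216225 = 22998066.81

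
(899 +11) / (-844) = -455 / 422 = -1.08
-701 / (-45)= 701 / 45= 15.58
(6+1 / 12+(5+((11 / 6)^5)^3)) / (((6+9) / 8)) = 836491877265607 / 176319369216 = 4744.19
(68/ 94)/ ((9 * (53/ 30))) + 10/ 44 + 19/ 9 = 1175773/ 493218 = 2.38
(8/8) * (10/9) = 1.11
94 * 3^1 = 282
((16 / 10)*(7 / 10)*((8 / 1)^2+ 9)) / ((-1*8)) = -511 / 50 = -10.22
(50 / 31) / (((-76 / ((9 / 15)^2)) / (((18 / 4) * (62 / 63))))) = -9 / 266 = -0.03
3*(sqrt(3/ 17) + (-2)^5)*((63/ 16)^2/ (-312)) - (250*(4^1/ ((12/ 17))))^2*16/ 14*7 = -120223964279/ 7488 - 3969*sqrt(51)/ 452608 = -16055550.85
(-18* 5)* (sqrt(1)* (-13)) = 1170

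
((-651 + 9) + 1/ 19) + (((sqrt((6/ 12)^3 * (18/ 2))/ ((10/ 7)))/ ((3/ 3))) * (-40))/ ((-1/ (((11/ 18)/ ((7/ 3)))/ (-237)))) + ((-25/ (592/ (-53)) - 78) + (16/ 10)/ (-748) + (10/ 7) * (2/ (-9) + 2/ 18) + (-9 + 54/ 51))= -480895990913/ 662563440 - 11 * sqrt(2)/ 474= -725.84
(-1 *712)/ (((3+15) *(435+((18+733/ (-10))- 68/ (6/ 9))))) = -3560/ 24993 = -0.14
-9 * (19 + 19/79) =-13680/79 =-173.16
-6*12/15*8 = -192/5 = -38.40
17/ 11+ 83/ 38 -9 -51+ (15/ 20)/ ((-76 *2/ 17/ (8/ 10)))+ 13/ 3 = -1304263/ 25080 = -52.00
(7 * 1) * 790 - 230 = 5300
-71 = -71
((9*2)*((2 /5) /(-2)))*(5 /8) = -9 /4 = -2.25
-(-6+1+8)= -3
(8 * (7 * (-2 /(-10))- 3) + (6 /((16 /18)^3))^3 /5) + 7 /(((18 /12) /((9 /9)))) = 29334239257 /251658240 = 116.56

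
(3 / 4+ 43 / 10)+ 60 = 65.05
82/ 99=0.83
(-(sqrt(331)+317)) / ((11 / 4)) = -1268 / 11-4 * sqrt(331) / 11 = -121.89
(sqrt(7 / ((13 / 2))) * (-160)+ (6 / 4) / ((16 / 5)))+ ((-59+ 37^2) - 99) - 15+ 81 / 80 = 191597 / 160 - 160 * sqrt(182) / 13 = 1031.44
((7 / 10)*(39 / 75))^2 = 8281 / 62500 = 0.13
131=131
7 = 7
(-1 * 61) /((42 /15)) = -305 /14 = -21.79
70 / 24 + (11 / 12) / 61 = 1073 / 366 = 2.93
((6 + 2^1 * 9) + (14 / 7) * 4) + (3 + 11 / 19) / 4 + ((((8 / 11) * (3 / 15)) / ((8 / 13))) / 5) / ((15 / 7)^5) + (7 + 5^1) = 178134541954 / 3967734375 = 44.90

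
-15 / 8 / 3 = -0.62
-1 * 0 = 0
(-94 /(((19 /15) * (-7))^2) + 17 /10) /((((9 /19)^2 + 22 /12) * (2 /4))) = 535278 /1091965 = 0.49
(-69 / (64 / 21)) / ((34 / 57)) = -82593 / 2176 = -37.96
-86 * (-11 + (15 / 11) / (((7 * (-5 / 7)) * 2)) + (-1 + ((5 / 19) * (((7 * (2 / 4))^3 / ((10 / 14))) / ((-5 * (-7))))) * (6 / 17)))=36596913 / 35530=1030.03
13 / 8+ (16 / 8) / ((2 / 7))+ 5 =109 / 8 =13.62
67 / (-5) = -13.40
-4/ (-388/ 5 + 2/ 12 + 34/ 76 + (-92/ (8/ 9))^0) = 285/ 5414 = 0.05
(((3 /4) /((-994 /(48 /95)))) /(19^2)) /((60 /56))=-12 /12174725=-0.00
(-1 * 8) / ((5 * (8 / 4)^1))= -4 / 5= -0.80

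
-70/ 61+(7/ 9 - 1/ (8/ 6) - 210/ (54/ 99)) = -847919/ 2196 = -386.12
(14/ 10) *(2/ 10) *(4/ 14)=2/ 25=0.08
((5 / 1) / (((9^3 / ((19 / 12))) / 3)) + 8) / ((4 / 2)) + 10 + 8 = 128399 / 5832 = 22.02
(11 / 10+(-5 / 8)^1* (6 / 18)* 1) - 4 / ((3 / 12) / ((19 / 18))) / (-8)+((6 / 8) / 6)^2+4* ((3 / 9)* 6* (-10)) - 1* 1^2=-224587 / 2880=-77.98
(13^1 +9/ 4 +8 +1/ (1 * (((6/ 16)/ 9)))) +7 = 217/ 4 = 54.25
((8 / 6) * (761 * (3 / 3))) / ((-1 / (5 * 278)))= -4231160 / 3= -1410386.67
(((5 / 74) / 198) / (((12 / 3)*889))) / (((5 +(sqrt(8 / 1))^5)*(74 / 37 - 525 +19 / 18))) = 5 / 178086666790648 - 16*sqrt(2) / 22260833348831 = -0.00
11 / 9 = 1.22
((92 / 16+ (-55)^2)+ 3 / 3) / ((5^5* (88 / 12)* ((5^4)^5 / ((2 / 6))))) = 12127 / 26226043701171875000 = 0.00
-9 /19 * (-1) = 9 /19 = 0.47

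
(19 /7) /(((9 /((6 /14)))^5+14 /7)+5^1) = 19 /28588756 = 0.00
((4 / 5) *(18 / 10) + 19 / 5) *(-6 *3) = -94.32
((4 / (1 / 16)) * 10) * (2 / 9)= 1280 / 9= 142.22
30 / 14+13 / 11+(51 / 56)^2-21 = -581117 / 34496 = -16.85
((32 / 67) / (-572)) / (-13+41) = -2 / 67067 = -0.00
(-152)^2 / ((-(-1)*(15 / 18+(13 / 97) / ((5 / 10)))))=13446528 / 641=20977.42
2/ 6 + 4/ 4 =4/ 3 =1.33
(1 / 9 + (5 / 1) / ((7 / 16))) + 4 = 979 / 63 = 15.54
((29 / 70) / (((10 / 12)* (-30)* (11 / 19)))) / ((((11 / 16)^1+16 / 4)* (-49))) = 4408 / 35371875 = 0.00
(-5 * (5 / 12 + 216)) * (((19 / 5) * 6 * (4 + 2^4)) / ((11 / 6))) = -2960580 / 11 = -269143.64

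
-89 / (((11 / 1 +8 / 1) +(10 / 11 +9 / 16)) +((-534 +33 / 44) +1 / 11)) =1424 / 8203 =0.17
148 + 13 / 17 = 2529 / 17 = 148.76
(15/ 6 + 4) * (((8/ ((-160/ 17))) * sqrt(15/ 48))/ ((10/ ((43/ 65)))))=-0.20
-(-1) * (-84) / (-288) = 0.29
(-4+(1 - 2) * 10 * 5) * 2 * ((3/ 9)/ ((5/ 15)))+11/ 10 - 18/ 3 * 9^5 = -3544009/ 10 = -354400.90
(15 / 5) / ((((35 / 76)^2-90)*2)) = -0.02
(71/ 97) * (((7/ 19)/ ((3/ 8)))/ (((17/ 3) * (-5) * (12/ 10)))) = -0.02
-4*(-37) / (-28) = -5.29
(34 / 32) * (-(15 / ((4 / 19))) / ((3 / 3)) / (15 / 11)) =-3553 / 64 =-55.52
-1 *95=-95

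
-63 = -63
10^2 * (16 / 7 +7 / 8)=4425 / 14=316.07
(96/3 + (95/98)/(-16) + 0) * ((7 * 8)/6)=50081/168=298.10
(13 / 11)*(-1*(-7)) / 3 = 2.76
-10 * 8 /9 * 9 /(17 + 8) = -16 /5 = -3.20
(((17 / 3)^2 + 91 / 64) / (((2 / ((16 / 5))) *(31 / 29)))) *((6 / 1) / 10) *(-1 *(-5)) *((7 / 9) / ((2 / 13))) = 10194457 / 13392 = 761.23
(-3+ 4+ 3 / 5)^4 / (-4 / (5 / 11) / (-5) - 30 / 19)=38912 / 1075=36.20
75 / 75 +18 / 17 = 35 / 17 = 2.06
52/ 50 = 26/ 25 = 1.04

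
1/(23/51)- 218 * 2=-9977/23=-433.78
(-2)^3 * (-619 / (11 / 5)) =2250.91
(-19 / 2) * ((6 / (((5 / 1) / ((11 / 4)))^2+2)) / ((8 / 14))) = -16093 / 856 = -18.80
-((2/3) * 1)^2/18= -2/81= -0.02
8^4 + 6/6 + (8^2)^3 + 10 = 266251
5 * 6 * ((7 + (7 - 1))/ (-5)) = -78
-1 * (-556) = 556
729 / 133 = 5.48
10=10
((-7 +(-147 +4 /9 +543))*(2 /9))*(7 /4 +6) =108655 /162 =670.71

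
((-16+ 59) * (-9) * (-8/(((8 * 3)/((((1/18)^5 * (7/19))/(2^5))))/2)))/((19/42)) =2107/606341376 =0.00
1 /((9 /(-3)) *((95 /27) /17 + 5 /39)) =-1989 /2000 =-0.99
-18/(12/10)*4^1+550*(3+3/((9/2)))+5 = 5885/3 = 1961.67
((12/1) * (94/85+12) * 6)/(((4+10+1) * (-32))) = -1.97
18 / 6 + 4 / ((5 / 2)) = 23 / 5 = 4.60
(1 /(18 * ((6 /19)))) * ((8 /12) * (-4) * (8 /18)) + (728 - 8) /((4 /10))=1799.79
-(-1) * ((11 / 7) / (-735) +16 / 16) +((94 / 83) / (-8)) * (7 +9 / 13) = -505789 / 5551455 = -0.09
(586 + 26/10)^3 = 25490055807/125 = 203920446.46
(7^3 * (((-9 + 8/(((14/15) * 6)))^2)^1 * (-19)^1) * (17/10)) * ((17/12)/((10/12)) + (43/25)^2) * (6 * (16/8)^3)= -443792887524/3125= -142013724.01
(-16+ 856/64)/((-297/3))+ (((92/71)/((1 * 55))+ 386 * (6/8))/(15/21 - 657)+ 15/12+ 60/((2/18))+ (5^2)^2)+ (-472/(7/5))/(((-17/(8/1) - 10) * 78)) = 738677968559693/633410337560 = 1166.19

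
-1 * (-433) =433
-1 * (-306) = 306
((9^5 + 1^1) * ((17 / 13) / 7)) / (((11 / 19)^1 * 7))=19073150 / 7007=2722.01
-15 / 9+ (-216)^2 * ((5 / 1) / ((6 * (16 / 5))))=36445 / 3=12148.33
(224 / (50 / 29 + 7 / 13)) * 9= 760032 / 853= 891.01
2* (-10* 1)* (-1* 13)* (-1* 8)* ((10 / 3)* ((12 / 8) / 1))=-10400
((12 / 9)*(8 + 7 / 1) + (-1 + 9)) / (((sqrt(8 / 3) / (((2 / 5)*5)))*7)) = 2*sqrt(6) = 4.90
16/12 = 4/3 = 1.33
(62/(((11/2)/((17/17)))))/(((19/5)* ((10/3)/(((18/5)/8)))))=837/2090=0.40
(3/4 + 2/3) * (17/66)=289/792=0.36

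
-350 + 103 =-247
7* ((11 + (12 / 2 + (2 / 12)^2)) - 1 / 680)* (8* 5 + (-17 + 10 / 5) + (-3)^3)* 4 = -729407 / 765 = -953.47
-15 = -15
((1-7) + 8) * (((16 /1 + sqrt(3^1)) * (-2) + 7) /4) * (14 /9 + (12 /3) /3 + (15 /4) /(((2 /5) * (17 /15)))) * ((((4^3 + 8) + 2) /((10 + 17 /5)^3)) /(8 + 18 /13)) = -20534190625 /44912337264-821367625 * sqrt(3) /22456168632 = -0.52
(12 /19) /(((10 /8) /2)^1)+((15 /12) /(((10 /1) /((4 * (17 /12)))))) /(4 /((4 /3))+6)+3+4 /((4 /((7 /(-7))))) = 63391 /20520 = 3.09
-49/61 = -0.80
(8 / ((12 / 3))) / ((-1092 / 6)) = -1 / 91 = -0.01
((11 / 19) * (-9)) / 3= -33 / 19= -1.74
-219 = -219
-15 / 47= -0.32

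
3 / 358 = 0.01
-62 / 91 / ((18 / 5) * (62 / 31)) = -155 / 1638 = -0.09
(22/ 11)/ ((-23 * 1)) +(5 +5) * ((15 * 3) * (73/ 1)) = 755548/ 23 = 32849.91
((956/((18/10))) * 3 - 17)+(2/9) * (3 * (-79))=4571/3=1523.67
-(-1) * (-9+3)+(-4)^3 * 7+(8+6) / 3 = -1348 / 3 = -449.33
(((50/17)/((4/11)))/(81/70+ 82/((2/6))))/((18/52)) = 0.09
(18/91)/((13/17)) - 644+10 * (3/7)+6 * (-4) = -112124/169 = -663.46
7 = 7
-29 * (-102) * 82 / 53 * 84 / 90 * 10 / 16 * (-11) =-1556401 / 53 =-29366.06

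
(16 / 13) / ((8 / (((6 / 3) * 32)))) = 128 / 13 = 9.85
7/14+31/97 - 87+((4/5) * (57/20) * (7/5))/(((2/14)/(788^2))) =336451448973/24250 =13874286.56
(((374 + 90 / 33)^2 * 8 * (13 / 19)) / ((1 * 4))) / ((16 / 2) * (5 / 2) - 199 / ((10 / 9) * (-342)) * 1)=8929822720 / 943679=9462.78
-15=-15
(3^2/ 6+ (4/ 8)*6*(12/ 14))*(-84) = -342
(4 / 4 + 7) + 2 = 10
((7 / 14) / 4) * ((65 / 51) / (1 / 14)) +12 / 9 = 727 / 204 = 3.56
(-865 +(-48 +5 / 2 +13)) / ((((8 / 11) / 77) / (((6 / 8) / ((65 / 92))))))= -100870.37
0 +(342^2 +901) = 117865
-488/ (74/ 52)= -12688/ 37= -342.92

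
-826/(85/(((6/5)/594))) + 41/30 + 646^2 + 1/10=17558631584/42075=417317.45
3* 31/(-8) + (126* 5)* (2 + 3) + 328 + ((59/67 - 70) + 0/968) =1820929/536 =3397.26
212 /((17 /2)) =424 /17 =24.94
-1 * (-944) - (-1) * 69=1013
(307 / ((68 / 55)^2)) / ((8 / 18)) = 451.89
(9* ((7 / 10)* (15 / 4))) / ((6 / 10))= 315 / 8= 39.38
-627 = -627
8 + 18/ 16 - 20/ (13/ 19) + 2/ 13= -2075/ 104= -19.95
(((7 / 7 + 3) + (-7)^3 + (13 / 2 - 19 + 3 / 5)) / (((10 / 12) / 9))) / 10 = -94743 / 250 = -378.97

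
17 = 17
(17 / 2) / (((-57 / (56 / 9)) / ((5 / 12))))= -595 / 1539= -0.39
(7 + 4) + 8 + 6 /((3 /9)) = 37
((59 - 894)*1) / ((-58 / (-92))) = -1324.48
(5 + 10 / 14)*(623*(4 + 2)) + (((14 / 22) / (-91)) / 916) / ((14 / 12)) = 9792662877 / 458458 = 21360.00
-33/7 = -4.71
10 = 10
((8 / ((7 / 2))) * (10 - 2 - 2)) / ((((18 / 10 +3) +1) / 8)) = 3840 / 203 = 18.92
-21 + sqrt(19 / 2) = -17.92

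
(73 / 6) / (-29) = -73 / 174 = -0.42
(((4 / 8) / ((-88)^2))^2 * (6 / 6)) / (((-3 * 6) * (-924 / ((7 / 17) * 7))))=7 / 9689157992448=0.00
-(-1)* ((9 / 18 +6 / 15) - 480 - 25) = -5041 / 10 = -504.10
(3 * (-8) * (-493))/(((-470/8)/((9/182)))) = -212976/21385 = -9.96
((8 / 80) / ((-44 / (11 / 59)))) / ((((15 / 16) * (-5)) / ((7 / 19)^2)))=98 / 7987125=0.00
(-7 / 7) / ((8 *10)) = -1 / 80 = -0.01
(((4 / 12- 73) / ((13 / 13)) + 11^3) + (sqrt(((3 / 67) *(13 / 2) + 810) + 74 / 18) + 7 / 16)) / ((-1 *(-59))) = sqrt(131610646) / 23718 + 60421 / 2832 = 21.82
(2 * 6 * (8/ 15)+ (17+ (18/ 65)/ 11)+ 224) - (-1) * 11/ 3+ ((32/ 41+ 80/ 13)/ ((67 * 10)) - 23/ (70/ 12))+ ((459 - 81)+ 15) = 640.16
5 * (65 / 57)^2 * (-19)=-21125 / 171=-123.54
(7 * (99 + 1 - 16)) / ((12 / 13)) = 637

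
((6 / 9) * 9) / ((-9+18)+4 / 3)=18 / 31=0.58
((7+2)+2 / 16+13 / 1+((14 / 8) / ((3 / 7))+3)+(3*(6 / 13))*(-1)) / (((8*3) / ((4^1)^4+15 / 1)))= 2352551 / 7488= 314.18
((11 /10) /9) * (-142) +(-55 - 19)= -4111 /45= -91.36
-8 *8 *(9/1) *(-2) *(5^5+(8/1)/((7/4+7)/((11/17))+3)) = 2617605504/727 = 3600557.78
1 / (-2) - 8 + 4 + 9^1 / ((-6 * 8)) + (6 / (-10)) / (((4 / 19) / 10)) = -531 / 16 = -33.19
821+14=835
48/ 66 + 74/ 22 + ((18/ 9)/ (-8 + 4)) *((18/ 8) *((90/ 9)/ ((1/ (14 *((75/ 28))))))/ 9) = -3765/ 88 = -42.78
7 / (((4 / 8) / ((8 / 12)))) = 28 / 3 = 9.33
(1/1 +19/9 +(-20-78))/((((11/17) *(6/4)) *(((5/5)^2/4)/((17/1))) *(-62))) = 987224/9207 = 107.23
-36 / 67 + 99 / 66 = 129 / 134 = 0.96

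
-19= -19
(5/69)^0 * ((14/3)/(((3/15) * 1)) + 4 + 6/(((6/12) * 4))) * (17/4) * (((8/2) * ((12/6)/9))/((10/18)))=3094/15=206.27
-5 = -5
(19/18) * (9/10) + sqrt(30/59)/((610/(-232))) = 0.68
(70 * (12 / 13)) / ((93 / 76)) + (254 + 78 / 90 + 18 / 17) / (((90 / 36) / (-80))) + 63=-8073.81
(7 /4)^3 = 343 /64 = 5.36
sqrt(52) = 7.21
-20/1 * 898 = -17960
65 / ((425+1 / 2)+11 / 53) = 1378 / 9025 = 0.15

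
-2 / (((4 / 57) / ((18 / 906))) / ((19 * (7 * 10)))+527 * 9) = -227430 / 539350547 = -0.00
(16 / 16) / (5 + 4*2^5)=1 / 133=0.01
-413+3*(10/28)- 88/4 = -6075/14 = -433.93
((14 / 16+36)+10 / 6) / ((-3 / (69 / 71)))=-21275 / 1704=-12.49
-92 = -92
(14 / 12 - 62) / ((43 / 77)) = -28105 / 258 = -108.93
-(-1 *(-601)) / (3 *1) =-601 / 3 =-200.33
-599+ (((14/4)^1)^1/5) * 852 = -2.60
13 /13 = 1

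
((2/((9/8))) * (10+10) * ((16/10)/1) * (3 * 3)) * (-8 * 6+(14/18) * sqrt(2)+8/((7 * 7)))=-1200128/49+3584 * sqrt(2)/9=-23929.24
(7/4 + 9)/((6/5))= 215/24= 8.96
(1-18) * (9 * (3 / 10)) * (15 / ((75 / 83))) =-38097 / 50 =-761.94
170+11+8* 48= 565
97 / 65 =1.49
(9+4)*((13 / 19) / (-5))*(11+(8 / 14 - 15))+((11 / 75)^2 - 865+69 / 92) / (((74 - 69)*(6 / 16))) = -5103962506 / 11221875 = -454.82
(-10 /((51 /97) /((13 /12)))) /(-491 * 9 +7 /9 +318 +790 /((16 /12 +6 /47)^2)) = 66889745 /12109264577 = 0.01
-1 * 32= -32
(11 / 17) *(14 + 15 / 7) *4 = 4972 / 119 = 41.78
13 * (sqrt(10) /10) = 13 * sqrt(10) /10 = 4.11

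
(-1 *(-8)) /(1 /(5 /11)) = 40 /11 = 3.64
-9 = -9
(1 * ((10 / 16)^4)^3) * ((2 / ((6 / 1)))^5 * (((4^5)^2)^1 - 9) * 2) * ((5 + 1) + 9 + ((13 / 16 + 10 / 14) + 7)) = 674554210205078125 / 935134639423488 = 721.34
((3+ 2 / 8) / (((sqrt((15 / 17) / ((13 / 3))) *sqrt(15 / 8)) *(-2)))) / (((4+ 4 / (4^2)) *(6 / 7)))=-91 *sqrt(1326) / 4590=-0.72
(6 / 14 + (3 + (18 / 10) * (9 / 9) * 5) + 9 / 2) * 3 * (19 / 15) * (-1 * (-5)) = 4503 / 14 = 321.64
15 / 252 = 5 / 84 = 0.06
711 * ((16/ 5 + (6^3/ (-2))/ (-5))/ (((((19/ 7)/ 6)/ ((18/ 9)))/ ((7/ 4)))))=12960108/ 95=136422.19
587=587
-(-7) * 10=70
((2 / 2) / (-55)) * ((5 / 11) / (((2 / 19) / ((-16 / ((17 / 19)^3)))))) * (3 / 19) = 164616 / 594473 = 0.28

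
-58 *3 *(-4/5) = 139.20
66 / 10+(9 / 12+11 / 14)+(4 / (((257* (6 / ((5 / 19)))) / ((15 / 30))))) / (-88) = 367074467 / 45118920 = 8.14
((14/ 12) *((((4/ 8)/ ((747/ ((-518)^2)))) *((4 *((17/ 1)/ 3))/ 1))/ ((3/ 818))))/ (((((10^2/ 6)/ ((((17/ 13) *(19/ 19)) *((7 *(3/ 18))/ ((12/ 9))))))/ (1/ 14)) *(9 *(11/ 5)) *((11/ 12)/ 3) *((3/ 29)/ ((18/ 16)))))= 1609595380043/ 141003720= 11415.27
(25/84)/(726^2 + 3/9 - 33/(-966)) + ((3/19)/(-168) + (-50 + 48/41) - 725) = -17187861058738799/22211411354104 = -773.83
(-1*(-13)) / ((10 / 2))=13 / 5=2.60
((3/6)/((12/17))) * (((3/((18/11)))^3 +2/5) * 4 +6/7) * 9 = 870893/5040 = 172.80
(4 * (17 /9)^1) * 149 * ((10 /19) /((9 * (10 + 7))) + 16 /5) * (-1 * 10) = -55501904 /1539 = -36063.62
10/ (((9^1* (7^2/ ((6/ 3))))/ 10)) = 200/ 441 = 0.45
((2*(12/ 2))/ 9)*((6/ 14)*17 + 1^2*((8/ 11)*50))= 13444/ 231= 58.20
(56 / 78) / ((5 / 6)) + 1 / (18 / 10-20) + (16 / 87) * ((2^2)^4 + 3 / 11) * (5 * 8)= 821244019 / 435435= 1886.03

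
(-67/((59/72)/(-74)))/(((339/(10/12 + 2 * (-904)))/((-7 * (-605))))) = -910687522360/6667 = -136596298.54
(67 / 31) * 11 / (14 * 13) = 737 / 5642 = 0.13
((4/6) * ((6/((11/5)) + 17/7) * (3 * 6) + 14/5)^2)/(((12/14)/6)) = 2709657728/63525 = 42654.98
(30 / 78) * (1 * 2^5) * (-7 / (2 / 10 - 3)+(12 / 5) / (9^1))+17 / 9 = 4205 / 117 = 35.94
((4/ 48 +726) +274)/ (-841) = -12001/ 10092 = -1.19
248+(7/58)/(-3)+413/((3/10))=282685/174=1624.63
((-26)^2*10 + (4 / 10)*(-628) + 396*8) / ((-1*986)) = -24192 / 2465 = -9.81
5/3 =1.67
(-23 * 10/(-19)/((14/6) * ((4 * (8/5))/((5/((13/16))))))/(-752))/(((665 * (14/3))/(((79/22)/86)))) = -408825/4580507964032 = -0.00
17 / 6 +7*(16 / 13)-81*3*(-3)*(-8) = -454003 / 78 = -5820.55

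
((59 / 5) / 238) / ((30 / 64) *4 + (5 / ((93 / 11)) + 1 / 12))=21948 / 1128715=0.02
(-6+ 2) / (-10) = 2 / 5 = 0.40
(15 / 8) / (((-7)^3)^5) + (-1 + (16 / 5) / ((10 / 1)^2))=-4595639541626699 / 4747561509943000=-0.97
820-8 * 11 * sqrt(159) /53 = 820-88 * sqrt(159) /53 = 799.06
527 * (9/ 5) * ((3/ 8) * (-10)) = -3557.25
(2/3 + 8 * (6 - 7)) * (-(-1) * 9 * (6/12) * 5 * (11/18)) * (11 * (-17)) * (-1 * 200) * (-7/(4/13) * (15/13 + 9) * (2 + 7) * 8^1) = 62722044000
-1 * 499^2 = -249001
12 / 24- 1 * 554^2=-613831 / 2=-306915.50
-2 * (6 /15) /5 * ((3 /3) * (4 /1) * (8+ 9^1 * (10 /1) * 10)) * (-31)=450368 /25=18014.72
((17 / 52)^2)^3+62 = 62.00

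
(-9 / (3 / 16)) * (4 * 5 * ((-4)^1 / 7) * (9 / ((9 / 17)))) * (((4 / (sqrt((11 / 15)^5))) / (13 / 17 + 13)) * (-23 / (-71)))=1276224000 * sqrt(165) / 8599591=1906.30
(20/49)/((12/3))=5/49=0.10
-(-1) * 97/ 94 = 1.03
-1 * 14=-14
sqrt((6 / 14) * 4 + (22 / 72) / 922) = sqrt(2571150974) / 38724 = 1.31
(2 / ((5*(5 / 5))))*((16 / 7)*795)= 5088 / 7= 726.86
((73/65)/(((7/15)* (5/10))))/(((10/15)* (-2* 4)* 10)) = -657/7280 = -0.09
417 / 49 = 8.51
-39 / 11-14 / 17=-817 / 187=-4.37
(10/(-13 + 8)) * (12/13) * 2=-48/13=-3.69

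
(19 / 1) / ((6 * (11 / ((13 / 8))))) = 247 / 528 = 0.47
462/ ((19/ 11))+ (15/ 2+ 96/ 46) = 277.06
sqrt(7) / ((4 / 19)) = 19*sqrt(7) / 4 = 12.57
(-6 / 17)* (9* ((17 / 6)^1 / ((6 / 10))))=-15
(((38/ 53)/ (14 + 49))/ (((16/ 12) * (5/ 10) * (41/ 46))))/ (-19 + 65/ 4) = -3496/ 501963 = -0.01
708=708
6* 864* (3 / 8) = 1944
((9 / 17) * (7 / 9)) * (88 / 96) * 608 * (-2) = -23408 / 51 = -458.98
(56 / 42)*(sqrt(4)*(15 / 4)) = 10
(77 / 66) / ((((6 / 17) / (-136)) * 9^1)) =-4046 / 81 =-49.95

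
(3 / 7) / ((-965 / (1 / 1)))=-3 / 6755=-0.00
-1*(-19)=19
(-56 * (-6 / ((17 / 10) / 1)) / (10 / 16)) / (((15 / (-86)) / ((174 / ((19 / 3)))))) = -80446464 / 1615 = -49812.05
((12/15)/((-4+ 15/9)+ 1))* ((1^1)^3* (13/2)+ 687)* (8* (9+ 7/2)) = -41610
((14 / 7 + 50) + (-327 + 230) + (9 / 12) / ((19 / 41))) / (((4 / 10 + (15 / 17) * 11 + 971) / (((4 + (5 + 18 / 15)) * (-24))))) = 952833 / 88027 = 10.82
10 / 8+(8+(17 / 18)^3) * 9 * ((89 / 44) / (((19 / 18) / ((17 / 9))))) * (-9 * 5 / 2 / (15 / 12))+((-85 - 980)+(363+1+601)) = -79509887 / 15048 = -5283.75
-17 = -17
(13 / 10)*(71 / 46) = 923 / 460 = 2.01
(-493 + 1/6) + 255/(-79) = -235133/474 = -496.06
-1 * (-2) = 2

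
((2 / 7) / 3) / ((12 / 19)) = 0.15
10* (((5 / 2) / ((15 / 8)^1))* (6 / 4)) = 20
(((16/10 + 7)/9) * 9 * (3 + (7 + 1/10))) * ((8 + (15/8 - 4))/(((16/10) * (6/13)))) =2653573/3840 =691.03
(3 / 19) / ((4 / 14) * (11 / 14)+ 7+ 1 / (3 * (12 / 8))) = 1323 / 62396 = 0.02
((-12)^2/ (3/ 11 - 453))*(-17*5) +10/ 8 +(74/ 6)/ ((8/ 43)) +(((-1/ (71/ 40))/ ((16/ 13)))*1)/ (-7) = 93699043/ 990024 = 94.64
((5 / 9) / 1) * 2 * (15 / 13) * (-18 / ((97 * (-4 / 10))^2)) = -1875 / 122317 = -0.02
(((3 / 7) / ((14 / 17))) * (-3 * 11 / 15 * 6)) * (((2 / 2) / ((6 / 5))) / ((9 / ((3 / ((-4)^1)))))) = 187 / 392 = 0.48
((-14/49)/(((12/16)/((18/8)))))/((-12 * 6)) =1/84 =0.01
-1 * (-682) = 682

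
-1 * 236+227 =-9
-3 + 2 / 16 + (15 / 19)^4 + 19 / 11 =-8707421 / 11468248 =-0.76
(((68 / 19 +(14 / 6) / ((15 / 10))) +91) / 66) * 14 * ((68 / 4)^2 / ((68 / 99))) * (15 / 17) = 575365 / 76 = 7570.59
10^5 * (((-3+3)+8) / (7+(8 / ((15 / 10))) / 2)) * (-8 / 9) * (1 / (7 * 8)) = -800000 / 609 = -1313.63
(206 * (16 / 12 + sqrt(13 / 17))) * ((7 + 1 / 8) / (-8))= -1957 / 8 - 5871 * sqrt(221) / 544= -405.06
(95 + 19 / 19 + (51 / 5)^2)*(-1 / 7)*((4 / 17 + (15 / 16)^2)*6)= -72749547 / 380800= -191.04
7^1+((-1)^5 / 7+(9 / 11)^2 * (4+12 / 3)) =10344 / 847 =12.21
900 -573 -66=261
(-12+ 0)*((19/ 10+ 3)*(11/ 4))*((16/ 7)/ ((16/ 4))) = -462/ 5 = -92.40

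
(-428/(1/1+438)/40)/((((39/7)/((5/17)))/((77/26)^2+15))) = -12035681/393509064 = -0.03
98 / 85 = 1.15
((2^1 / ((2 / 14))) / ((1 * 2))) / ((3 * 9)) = 7 / 27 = 0.26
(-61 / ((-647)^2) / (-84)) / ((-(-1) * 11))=61 / 386794716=0.00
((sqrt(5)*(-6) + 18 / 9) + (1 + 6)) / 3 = 3 - 2*sqrt(5) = -1.47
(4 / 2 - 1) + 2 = 3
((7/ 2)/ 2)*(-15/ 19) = -105/ 76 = -1.38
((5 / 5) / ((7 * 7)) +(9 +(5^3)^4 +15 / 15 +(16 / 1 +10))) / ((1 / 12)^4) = 248062536599040 / 49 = 5062500746919.18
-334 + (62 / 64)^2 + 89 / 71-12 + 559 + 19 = 17026695 / 72704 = 234.19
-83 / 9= -9.22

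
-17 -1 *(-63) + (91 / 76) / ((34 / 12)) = 29989 / 646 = 46.42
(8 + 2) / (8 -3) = 2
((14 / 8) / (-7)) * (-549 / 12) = 183 / 16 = 11.44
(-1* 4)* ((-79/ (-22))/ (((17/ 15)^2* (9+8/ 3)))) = -21330/ 22253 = -0.96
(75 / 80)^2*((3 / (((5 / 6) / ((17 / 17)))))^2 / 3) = 243 / 64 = 3.80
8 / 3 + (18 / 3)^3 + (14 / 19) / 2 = 12485 / 57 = 219.04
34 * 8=272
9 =9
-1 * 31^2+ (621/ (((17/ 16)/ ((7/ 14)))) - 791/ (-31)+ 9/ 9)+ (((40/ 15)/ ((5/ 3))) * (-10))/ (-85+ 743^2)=-46705125923/ 72721257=-642.25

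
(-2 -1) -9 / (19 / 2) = -75 / 19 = -3.95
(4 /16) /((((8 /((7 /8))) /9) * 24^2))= 7 /16384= 0.00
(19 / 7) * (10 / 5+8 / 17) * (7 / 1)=798 / 17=46.94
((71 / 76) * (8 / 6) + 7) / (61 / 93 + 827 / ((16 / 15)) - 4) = 233120 / 21825091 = 0.01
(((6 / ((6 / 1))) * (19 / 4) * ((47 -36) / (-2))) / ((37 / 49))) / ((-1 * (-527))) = -10241 / 155992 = -0.07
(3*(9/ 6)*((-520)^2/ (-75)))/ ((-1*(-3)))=-5408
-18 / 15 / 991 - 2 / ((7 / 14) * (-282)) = 9064 / 698655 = 0.01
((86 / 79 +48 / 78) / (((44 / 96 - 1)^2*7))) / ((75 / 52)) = 7680 / 13351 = 0.58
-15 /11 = -1.36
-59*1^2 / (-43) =1.37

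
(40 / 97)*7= 280 / 97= 2.89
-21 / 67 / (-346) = 21 / 23182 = 0.00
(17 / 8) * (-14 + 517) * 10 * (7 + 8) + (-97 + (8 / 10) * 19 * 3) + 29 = 3206177 / 20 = 160308.85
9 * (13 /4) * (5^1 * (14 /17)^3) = 401310 /4913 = 81.68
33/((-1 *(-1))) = 33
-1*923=-923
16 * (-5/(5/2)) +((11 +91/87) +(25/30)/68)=-235951/11832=-19.94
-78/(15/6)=-156/5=-31.20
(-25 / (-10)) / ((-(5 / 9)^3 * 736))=-729 / 36800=-0.02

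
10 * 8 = 80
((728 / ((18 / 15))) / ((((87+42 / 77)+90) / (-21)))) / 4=-5005 / 279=-17.94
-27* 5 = -135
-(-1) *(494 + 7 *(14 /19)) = 9484 /19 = 499.16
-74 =-74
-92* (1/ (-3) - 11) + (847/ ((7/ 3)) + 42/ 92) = 194045/ 138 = 1406.12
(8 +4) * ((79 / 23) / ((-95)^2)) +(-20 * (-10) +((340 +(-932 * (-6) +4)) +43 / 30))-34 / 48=10190653119 / 1660600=6136.73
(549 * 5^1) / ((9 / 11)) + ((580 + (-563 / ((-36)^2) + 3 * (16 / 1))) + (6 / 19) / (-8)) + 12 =98361211 / 24624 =3994.53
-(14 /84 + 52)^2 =-97969 /36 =-2721.36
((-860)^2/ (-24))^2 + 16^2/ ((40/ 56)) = 42735028628/ 45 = 949667302.84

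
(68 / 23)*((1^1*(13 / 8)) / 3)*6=221 / 23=9.61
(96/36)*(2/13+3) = 328/39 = 8.41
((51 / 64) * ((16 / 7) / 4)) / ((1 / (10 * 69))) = 17595 / 56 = 314.20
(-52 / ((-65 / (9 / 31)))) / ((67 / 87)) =3132 / 10385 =0.30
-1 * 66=-66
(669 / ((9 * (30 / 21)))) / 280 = 223 / 1200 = 0.19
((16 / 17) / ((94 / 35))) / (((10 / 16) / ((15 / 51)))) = 0.16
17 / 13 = 1.31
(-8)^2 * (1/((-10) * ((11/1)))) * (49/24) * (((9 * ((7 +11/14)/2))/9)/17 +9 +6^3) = -750463/2805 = -267.54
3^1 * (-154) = -462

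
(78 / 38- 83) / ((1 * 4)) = -769 / 38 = -20.24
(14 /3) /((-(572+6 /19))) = -133 /16311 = -0.01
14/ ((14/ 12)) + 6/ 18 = 37/ 3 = 12.33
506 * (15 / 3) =2530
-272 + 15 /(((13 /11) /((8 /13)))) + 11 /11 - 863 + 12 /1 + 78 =-175116 /169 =-1036.19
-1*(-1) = 1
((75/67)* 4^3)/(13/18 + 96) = 86400/116647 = 0.74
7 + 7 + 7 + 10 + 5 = 36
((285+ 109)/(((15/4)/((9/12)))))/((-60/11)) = -2167/150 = -14.45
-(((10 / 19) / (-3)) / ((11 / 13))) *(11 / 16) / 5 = 13 / 456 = 0.03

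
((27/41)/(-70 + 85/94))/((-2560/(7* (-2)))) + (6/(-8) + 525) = 29782429839/56809600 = 524.25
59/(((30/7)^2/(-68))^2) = 40939451/50625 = 808.68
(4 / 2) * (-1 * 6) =-12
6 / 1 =6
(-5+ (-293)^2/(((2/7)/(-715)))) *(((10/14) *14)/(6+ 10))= -134273204.69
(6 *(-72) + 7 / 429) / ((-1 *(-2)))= -185321 / 858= -215.99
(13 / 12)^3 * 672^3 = 385828352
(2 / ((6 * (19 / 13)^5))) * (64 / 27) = 23762752 / 200564019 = 0.12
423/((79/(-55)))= -294.49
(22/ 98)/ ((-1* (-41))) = 11/ 2009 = 0.01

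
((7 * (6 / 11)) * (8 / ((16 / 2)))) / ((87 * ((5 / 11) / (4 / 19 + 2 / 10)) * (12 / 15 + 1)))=182 / 8265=0.02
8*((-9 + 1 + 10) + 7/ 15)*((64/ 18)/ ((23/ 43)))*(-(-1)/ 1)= 407296/ 3105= 131.17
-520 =-520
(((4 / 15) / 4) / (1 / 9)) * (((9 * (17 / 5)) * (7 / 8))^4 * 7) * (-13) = -359186934200913 / 12800000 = -28061479.23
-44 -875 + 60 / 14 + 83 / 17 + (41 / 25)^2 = -67468711 / 74375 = -907.14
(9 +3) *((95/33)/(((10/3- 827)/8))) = -9120/27181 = -0.34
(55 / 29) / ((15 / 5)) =55 / 87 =0.63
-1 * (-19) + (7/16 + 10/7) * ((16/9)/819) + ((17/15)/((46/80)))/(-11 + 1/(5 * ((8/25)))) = 1853161256/98498673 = 18.81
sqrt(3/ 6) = sqrt(2)/ 2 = 0.71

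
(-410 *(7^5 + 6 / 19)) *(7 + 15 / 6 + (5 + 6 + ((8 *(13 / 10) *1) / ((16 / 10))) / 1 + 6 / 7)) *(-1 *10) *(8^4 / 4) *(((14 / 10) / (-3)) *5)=-4586649249684.21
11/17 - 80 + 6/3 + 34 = -737/17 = -43.35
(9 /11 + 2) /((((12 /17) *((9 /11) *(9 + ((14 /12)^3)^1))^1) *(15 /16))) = 16864 /34305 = 0.49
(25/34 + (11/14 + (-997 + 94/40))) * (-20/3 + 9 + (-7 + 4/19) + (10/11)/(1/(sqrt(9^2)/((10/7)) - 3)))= 196182701/135660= 1446.14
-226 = -226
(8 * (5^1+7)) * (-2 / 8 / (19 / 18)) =-432 / 19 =-22.74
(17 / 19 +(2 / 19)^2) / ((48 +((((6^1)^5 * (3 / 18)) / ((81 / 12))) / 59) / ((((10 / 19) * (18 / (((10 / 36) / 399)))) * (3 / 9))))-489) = -3646377 / 1775247463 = -0.00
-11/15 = -0.73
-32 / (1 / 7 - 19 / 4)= 896 / 129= 6.95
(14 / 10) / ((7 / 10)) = 2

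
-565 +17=-548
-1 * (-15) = 15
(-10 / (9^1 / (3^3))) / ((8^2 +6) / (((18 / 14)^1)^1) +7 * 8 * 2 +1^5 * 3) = -54 / 305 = -0.18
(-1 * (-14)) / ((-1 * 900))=-7 / 450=-0.02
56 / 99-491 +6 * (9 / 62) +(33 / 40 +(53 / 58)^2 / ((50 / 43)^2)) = -12598539312721 / 25810290000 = -488.12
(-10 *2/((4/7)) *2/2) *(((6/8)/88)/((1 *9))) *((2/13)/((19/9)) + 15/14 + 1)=-37075/521664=-0.07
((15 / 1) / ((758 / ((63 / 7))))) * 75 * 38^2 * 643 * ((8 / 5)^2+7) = 44936691570 / 379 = 118566468.52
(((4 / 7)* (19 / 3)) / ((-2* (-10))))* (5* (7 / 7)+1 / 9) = 874 / 945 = 0.92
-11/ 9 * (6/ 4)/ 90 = -11/ 540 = -0.02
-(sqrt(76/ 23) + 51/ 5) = -51/ 5-2* sqrt(437)/ 23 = -12.02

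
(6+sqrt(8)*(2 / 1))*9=36*sqrt(2)+54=104.91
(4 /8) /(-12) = -1 /24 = -0.04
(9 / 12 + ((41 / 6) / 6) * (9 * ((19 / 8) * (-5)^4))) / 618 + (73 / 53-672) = -677092721 / 1048128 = -646.00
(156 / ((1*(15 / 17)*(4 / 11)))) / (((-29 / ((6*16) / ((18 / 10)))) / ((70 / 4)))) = -1361360 / 87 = -15647.82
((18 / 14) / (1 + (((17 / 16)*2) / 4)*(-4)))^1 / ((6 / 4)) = -16 / 21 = -0.76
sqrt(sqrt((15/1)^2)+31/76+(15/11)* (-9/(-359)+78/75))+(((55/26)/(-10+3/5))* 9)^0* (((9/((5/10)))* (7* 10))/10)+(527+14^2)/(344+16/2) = sqrt(78444126085)/68210+45075/352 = 132.16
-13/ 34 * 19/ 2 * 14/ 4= -1729/ 136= -12.71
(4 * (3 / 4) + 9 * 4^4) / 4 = 576.75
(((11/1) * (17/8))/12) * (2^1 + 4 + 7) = 2431/96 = 25.32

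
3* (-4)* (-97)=1164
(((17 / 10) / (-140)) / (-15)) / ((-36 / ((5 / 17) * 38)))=-19 / 75600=-0.00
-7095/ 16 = -443.44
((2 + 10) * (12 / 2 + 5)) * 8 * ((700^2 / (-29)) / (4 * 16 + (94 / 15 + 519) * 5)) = -221760000 / 33437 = -6632.17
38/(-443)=-0.09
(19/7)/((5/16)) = 304/35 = 8.69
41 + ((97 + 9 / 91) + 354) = 44781 / 91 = 492.10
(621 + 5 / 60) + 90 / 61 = 455713 / 732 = 622.56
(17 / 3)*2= 34 / 3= 11.33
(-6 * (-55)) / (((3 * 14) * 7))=55 / 49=1.12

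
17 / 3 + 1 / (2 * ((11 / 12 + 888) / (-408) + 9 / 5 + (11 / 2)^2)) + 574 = 1271678731 / 2193747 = 579.68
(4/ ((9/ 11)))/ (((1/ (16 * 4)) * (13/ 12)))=11264/ 39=288.82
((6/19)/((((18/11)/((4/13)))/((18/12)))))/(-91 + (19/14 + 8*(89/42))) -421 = -317473235/754091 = -421.00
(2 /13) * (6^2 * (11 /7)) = 792 /91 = 8.70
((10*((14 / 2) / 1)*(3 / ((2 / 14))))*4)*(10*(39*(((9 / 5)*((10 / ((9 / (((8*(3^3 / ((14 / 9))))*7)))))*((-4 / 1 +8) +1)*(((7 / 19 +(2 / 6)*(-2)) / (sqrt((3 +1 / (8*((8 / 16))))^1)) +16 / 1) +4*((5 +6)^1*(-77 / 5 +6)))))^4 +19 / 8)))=21055766253710777127804620242944000*sqrt(13) / 89167 +866663892248303704140636465761442120150 / 1694173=512407131680690541016574300000000.00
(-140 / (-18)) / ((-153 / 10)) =-700 / 1377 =-0.51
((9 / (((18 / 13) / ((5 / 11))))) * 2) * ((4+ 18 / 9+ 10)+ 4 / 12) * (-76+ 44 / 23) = -1809080 / 253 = -7150.51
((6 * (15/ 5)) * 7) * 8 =1008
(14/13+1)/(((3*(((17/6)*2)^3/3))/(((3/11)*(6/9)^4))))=432/702559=0.00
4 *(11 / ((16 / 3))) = 33 / 4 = 8.25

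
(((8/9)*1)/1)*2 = 16/9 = 1.78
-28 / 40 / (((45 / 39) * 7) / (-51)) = 221 / 50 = 4.42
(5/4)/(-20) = -1/16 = -0.06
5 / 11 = 0.45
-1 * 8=-8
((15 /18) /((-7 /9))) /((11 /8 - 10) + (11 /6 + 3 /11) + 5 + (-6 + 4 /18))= 5940 /40453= 0.15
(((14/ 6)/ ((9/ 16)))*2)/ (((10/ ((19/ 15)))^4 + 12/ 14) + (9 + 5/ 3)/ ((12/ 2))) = 102171664/ 47873074929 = 0.00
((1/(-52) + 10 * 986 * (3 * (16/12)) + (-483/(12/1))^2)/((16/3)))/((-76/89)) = -2280310563/252928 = -9015.65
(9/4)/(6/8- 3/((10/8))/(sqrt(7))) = -80 *sqrt(7)/27- 175/27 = -14.32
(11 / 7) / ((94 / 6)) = 33 / 329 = 0.10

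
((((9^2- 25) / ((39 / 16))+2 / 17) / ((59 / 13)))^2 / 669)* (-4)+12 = 71748577868 / 6057180189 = 11.85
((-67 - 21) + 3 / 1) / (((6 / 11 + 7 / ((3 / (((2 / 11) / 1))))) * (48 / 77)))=-71995 / 512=-140.62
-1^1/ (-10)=1/ 10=0.10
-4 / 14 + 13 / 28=5 / 28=0.18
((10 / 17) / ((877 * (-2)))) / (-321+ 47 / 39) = 195 / 185945048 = 0.00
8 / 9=0.89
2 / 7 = 0.29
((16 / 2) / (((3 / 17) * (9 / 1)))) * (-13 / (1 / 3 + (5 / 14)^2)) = -346528 / 2439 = -142.08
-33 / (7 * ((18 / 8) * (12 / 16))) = -176 / 63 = -2.79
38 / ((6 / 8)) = 152 / 3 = 50.67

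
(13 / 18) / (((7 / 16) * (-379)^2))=104 / 9049383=0.00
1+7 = 8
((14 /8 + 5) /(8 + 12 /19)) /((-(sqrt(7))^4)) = -513 /32144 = -0.02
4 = 4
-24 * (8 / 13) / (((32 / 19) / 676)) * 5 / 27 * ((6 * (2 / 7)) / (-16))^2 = -12.60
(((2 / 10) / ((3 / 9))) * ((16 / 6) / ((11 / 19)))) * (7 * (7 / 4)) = 1862 / 55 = 33.85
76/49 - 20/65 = 792/637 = 1.24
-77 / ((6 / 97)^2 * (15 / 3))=-724493 / 180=-4024.96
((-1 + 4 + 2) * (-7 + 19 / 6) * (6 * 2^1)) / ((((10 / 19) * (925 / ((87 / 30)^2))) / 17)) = -6247789 / 92500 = -67.54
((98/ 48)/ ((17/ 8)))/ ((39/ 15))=245/ 663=0.37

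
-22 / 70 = -11 / 35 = -0.31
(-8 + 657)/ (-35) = -18.54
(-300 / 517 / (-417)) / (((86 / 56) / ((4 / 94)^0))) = 2800 / 3090109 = 0.00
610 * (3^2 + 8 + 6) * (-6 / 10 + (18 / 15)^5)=16558206 / 625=26493.13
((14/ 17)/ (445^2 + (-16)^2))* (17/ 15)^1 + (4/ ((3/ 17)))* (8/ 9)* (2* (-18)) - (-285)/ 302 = -650656123057/ 898212930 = -724.39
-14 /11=-1.27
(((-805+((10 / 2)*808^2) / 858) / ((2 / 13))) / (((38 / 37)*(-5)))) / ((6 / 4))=-9522431 / 3762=-2531.22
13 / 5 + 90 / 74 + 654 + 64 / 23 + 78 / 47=132441746 / 199985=662.26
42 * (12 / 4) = 126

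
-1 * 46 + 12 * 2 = -22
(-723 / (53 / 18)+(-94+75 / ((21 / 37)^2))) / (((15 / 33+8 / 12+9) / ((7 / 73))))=-9146357 / 9045722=-1.01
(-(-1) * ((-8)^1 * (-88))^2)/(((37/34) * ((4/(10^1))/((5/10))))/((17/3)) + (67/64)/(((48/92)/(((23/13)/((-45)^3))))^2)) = 1852453923088564224000000/574231784432961283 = 3225968.98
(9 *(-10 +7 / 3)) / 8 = -69 / 8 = -8.62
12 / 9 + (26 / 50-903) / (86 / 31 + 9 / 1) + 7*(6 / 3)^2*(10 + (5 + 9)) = 596.68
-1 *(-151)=151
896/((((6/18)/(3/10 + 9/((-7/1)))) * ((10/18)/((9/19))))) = -2259.13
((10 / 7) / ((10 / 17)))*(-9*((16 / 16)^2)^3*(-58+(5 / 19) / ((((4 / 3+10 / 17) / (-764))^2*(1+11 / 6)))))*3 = -306219673422 / 319333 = -958935.26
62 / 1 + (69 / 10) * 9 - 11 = 1131 / 10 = 113.10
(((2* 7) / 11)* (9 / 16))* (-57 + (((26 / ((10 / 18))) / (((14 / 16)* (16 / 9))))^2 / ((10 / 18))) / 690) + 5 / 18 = -6190483163 / 159390000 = -38.84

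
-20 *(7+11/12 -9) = 65/3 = 21.67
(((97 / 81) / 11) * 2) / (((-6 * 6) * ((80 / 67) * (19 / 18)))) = -6499 / 1354320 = -0.00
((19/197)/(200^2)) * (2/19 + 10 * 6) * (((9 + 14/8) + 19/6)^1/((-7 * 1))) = -95357/330960000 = -0.00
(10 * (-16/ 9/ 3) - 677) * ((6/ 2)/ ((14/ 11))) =-202829/ 126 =-1609.75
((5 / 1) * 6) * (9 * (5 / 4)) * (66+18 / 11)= 251100 / 11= 22827.27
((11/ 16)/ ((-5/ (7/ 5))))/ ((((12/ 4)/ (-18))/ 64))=1848/ 25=73.92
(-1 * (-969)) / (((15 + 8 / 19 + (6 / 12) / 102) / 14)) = 52581816 / 59791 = 879.43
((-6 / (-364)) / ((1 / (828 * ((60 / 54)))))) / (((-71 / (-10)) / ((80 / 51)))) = 368000 / 109837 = 3.35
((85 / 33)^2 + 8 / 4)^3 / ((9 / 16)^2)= 212833150419712 / 104608905489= 2034.56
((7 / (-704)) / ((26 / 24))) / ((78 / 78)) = -21 / 2288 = -0.01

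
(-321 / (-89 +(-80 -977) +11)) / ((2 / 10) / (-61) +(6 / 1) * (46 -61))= -19581 / 6231377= -0.00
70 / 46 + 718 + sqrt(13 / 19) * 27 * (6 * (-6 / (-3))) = 324 * sqrt(247) / 19 + 16549 / 23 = 987.52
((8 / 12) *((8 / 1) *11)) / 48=11 / 9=1.22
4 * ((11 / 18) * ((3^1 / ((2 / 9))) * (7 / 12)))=77 / 4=19.25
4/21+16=340/21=16.19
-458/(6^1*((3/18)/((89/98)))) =-20381/49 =-415.94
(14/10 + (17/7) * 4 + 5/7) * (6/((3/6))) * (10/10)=4968/35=141.94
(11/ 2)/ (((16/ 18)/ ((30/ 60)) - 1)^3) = 8019/ 686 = 11.69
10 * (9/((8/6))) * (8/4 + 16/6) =315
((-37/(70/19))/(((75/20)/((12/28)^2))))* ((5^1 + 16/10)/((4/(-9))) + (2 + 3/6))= 520923/85750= 6.07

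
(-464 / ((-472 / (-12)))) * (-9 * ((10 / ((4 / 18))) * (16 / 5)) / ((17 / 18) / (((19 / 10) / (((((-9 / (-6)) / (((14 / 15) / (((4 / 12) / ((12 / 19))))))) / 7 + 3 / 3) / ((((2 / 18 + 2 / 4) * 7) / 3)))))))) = 57478063104 / 1469395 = 39116.82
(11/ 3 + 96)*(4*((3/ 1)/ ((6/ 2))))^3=19136/ 3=6378.67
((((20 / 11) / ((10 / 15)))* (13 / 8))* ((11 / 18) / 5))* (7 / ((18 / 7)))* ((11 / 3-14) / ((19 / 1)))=-19747 / 24624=-0.80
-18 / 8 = -9 / 4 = -2.25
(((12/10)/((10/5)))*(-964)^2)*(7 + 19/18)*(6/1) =26949584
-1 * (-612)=612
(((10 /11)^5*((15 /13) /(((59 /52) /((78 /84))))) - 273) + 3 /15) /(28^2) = -22632545483 /65183781740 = -0.35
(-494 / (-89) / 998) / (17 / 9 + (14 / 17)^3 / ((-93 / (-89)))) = 26043813 / 11348031953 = 0.00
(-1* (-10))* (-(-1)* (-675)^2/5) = 911250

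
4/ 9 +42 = 382/ 9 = 42.44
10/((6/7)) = 35/3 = 11.67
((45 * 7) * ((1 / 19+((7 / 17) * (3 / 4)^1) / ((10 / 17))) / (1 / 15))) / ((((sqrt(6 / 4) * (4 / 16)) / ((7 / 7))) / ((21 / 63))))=2971.30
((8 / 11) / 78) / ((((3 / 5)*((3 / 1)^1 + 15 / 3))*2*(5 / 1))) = 1 / 5148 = 0.00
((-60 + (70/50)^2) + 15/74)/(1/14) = -748993/925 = -809.72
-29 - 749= -778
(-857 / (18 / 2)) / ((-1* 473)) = 857 / 4257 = 0.20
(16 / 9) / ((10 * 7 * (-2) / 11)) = -44 / 315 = -0.14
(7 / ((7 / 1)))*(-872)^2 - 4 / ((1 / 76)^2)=737280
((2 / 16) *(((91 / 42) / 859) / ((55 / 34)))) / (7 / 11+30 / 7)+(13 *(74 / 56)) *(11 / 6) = 717727257 / 22789270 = 31.49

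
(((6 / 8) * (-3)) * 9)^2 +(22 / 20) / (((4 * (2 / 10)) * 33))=19685 / 48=410.10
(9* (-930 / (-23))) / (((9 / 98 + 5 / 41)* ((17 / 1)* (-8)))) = -8407665 / 671738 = -12.52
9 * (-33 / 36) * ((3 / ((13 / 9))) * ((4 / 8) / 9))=-99 / 104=-0.95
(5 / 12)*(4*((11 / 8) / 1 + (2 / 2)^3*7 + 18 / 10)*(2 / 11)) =37 / 12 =3.08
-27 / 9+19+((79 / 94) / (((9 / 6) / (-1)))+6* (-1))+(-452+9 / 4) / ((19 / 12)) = -735688 / 2679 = -274.61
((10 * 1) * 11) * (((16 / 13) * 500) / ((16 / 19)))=1045000 / 13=80384.62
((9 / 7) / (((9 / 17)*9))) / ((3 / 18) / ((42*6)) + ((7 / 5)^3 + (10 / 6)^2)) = 51000 / 1043741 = 0.05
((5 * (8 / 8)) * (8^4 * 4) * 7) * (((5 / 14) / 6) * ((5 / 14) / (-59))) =-206.62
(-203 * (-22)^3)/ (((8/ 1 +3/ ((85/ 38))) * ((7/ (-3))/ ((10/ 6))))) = -65618300/ 397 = -165285.39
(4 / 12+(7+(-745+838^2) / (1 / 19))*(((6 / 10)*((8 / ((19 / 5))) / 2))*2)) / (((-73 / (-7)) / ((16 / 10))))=10748092936 / 4161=2583055.26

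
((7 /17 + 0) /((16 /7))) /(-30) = -0.01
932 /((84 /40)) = 9320 /21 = 443.81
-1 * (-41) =41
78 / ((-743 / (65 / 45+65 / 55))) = -6760 / 24519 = -0.28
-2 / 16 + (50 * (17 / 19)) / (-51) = -457 / 456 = -1.00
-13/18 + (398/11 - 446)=-81287/198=-410.54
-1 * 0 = 0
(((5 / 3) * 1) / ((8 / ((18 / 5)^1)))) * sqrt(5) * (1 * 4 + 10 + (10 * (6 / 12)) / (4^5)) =43023 * sqrt(5) / 4096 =23.49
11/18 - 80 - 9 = -1591/18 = -88.39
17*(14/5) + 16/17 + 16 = 5486/85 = 64.54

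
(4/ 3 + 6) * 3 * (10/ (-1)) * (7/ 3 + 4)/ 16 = -1045/ 12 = -87.08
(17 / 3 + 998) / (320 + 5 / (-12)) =3.14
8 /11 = 0.73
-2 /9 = -0.22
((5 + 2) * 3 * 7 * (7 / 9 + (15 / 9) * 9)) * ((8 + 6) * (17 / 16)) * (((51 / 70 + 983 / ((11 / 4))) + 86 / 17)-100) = 11988066923 / 1320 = 9081868.88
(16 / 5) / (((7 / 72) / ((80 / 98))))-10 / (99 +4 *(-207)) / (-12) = 40309069 / 1500282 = 26.87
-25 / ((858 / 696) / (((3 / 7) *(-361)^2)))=-1133792700 / 1001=-1132660.04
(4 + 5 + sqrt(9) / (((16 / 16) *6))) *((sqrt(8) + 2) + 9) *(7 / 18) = 51.09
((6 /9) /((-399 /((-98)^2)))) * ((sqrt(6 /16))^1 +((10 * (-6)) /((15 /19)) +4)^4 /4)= -2048385024 /19-686 * sqrt(6) /171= -107809747.93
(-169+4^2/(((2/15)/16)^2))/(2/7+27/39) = 20951021/89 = 235404.73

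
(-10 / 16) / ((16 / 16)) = -5 / 8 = -0.62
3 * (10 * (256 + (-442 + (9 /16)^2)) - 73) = -741057 /128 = -5789.51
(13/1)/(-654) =-13/654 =-0.02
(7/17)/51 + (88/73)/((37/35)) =2689267/2341767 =1.15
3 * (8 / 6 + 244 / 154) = 674 / 77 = 8.75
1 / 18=0.06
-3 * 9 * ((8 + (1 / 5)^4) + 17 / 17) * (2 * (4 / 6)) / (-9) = 22504 / 625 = 36.01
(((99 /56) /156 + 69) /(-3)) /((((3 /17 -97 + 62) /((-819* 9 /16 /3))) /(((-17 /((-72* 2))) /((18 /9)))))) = -58077729 /9699328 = -5.99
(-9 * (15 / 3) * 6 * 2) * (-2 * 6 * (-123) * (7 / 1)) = -5579280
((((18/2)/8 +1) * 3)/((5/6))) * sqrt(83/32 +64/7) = 153 * sqrt(36806)/1120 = 26.21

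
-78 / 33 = -26 / 11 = -2.36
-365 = -365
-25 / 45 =-5 / 9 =-0.56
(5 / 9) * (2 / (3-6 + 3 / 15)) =-25 / 63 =-0.40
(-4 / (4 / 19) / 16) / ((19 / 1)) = -1 / 16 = -0.06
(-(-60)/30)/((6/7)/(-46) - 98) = -322/15781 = -0.02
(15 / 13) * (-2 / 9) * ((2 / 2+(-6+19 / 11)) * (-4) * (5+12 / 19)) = -18.90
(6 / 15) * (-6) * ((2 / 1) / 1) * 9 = -216 / 5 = -43.20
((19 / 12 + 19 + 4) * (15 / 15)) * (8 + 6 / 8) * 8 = 10325 / 6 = 1720.83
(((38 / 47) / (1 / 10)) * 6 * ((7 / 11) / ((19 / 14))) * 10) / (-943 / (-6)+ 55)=705600 / 658141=1.07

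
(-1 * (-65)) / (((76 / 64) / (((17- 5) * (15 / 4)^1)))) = 46800 / 19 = 2463.16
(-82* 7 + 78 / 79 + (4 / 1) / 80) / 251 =-905281 / 396580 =-2.28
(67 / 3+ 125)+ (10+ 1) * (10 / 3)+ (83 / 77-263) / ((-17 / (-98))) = -247944 / 187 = -1325.90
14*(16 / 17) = 224 / 17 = 13.18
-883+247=-636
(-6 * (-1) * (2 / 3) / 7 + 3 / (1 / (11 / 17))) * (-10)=-25.13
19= 19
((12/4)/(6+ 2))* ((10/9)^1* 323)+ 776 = 10927/12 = 910.58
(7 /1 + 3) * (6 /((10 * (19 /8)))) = 48 /19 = 2.53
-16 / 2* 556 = -4448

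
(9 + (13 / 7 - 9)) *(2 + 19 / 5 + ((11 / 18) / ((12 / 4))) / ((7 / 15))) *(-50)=-255385 / 441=-579.10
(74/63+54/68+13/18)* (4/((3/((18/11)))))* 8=46.97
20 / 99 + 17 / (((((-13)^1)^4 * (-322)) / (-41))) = 184001843 / 910467558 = 0.20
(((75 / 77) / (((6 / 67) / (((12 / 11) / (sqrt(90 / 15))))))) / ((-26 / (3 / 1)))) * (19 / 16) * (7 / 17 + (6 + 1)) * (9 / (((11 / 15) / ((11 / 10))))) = -23200425 * sqrt(6) / 855712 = -66.41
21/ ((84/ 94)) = 47/ 2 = 23.50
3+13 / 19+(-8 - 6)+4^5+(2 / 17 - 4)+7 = 328427 / 323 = 1016.80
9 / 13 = 0.69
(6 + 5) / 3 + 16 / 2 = 35 / 3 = 11.67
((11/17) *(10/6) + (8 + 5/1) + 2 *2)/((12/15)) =2305/102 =22.60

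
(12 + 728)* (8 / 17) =5920 / 17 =348.24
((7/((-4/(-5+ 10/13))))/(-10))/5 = -77/520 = -0.15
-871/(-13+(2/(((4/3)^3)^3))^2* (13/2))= 67.76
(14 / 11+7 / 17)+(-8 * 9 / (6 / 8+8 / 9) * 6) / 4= -708471 / 11033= -64.21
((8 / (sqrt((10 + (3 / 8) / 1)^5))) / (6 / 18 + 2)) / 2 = 0.00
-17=-17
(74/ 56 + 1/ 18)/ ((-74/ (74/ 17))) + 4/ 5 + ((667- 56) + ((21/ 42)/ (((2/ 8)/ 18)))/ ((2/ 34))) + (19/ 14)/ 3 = 26221751/ 21420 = 1224.17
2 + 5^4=627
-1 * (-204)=204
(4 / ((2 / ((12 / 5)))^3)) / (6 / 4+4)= 1.26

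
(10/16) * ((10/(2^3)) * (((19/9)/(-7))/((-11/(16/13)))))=475/18018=0.03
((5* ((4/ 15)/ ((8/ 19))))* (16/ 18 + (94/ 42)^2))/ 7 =5491/ 2058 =2.67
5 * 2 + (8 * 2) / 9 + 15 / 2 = 347 / 18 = 19.28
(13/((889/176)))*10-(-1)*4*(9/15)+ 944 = 4321148/4445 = 972.14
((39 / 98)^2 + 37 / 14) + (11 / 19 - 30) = -4857479 / 182476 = -26.62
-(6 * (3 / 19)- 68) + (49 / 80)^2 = 8199219 / 121600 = 67.43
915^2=837225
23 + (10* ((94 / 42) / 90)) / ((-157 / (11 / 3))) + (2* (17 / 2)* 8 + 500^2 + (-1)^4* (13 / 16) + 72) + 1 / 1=356407587503 / 1424304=250232.81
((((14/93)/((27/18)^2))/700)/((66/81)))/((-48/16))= -0.00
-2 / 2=-1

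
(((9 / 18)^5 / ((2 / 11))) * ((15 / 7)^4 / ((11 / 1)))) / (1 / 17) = 860625 / 153664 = 5.60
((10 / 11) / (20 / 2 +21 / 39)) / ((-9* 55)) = -26 / 149193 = -0.00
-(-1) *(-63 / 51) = -21 / 17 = -1.24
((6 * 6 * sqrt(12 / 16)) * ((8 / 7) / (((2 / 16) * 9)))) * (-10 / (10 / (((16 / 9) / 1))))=-2048 * sqrt(3) / 63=-56.31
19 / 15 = 1.27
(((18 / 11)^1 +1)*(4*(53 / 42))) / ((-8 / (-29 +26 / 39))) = 130645 / 2772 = 47.13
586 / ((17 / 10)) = 5860 / 17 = 344.71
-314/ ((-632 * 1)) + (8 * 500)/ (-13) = -1261959/ 4108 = -307.20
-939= -939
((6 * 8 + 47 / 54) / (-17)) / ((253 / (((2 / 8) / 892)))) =-0.00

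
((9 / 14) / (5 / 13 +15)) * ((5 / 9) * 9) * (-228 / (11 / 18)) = -60021 / 770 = -77.95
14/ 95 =0.15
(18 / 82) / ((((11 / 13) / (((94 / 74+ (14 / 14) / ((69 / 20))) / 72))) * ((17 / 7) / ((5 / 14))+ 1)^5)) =12446875 / 63928869785352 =0.00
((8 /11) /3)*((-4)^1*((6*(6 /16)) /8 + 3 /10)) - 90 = -4981 /55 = -90.56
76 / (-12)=-19 / 3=-6.33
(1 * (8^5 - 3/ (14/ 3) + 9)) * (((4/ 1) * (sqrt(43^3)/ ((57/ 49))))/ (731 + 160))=14538902 * sqrt(43)/ 2673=35667.02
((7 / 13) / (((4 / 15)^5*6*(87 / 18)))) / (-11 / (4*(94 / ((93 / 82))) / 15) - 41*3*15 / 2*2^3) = -227626875 / 122010204992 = -0.00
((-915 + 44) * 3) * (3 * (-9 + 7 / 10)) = 650637 / 10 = 65063.70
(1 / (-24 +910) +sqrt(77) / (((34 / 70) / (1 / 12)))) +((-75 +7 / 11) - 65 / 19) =-14403493 / 185174 +35 * sqrt(77) / 204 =-76.28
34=34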